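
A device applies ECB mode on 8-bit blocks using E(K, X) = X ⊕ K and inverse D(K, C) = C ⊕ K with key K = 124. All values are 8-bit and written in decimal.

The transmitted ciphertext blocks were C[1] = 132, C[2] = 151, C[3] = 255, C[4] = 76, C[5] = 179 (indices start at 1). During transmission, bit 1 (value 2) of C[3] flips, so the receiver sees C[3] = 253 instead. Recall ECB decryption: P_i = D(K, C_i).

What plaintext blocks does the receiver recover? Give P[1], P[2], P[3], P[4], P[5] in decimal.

Only C[3] changed, to 253. In ECB, a change in C_i affects only P_i. Decrypting the received ciphertext:
P[1]: D(K, 132) = 248.
P[2]: D(K, 151) = 235.
P[3]: D(K, 253) = 129.
P[4]: D(K, 76) = 48.
P[5]: D(K, 179) = 207.
Blocks that differ from the original plaintext: P[3].

P[1] = 248, P[2] = 235, P[3] = 129, P[4] = 48, P[5] = 207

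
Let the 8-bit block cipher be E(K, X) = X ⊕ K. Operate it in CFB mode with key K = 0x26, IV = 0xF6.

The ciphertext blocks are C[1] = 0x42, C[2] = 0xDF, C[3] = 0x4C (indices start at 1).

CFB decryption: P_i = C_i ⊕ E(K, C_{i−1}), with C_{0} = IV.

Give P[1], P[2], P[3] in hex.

P[1] = 0x92, P[2] = 0xBB, P[3] = 0xB5

P[1]: E(K, 0xF6) = 0xD0; 0x42 ⊕ 0xD0 = 0x92.
P[2]: E(K, 0x42) = 0x64; 0xDF ⊕ 0x64 = 0xBB.
P[3]: E(K, 0xDF) = 0xF9; 0x4C ⊕ 0xF9 = 0xB5.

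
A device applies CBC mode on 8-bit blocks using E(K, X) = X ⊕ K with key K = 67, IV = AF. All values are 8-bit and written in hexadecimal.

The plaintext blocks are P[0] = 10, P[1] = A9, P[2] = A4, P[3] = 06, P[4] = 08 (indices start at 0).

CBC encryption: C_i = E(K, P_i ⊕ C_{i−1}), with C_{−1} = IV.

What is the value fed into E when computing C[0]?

C[0]: P[0] ⊕ AF = BF; E(K, BF) = D8.
So the input to E for block [0] is BF.

BF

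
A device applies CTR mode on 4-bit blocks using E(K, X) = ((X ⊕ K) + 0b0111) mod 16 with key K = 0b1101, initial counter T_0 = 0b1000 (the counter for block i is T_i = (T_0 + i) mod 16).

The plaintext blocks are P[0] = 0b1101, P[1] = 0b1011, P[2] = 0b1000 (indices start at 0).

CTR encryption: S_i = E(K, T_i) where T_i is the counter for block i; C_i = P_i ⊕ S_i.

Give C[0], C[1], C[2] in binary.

C[0]: T = 0b1000, S = E(K, T) = 0b1100; 0b1101 ⊕ 0b1100 = 0b0001.
C[1]: T = 0b1001, S = E(K, T) = 0b1011; 0b1011 ⊕ 0b1011 = 0b0000.
C[2]: T = 0b1010, S = E(K, T) = 0b1110; 0b1000 ⊕ 0b1110 = 0b0110.

C[0] = 0b0001, C[1] = 0b0000, C[2] = 0b0110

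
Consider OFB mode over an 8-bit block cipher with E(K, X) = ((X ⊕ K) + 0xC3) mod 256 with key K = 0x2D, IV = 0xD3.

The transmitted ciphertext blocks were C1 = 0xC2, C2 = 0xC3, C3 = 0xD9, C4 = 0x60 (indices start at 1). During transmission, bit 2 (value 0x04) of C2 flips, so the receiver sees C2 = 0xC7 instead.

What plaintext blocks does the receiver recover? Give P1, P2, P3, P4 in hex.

P1 = 0x03, P2 = 0x68, P3 = 0x9C, P4 = 0x4B

OFB decryption: S_i = E(K, S_{i−1}) with S_{0} = IV; P_i = C_i ⊕ S_i.
Only C2 changed, to 0xC7. In OFB, a change in C_i flips the same bit in P_i only; the keystream is unaffected. Decrypting the received ciphertext:
P1: S = E(K, 0xD3) = 0xC1; 0xC2 ⊕ 0xC1 = 0x03.
P2: S = E(K, 0xC1) = 0xAF; 0xC7 ⊕ 0xAF = 0x68.
P3: S = E(K, 0xAF) = 0x45; 0xD9 ⊕ 0x45 = 0x9C.
P4: S = E(K, 0x45) = 0x2B; 0x60 ⊕ 0x2B = 0x4B.
Blocks that differ from the original plaintext: P2.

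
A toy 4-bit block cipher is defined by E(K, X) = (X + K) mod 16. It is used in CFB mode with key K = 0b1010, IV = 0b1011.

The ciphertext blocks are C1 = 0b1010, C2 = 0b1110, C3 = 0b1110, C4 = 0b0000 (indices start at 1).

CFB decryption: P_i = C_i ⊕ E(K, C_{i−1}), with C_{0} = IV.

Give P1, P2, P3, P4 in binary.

P1 = 0b1111, P2 = 0b1010, P3 = 0b0110, P4 = 0b1000

P1: E(K, 0b1011) = 0b0101; 0b1010 ⊕ 0b0101 = 0b1111.
P2: E(K, 0b1010) = 0b0100; 0b1110 ⊕ 0b0100 = 0b1010.
P3: E(K, 0b1110) = 0b1000; 0b1110 ⊕ 0b1000 = 0b0110.
P4: E(K, 0b1110) = 0b1000; 0b0000 ⊕ 0b1000 = 0b1000.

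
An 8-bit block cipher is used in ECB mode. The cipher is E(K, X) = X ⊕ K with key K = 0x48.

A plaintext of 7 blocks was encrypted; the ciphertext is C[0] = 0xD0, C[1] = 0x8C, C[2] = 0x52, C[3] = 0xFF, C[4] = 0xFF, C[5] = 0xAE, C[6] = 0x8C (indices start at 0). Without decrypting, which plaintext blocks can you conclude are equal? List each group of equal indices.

P[1] = P[6]; P[3] = P[4]

ECB encrypts each block independently with the same key, so equal ciphertext blocks imply equal plaintext blocks.
C[1] = C[6] = 0x8C, so P[1] = P[6].
C[3] = C[4] = 0xFF, so P[3] = P[4].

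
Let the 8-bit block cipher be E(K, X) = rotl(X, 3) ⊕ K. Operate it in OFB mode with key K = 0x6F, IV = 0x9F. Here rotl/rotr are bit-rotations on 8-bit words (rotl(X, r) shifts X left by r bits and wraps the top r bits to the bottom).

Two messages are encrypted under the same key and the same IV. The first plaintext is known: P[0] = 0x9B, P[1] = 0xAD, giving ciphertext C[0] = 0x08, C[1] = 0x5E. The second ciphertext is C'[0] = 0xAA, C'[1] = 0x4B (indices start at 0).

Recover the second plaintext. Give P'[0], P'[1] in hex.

In OFB with a reused IV, both messages share the same keystream S_i, so C_i ⊕ C'_i = P_i ⊕ P'_i and thus P'_i = P_i ⊕ C_i ⊕ C'_i.
P'[0]: 0x9B ⊕ 0x08 ⊕ 0xAA = 0x39.
P'[1]: 0xAD ⊕ 0x5E ⊕ 0x4B = 0xB8.

P'[0] = 0x39, P'[1] = 0xB8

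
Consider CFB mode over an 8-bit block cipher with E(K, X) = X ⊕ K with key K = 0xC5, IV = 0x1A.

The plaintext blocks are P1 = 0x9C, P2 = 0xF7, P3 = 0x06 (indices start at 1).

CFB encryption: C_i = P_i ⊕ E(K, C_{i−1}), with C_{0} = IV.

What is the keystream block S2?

C1: E(K, 0x1A) = 0xDF; 0x9C ⊕ 0xDF = 0x43.
C2: E(K, 0x43) = 0x86; 0xF7 ⊕ 0x86 = 0x71.
So S2 = 0x86.

0x86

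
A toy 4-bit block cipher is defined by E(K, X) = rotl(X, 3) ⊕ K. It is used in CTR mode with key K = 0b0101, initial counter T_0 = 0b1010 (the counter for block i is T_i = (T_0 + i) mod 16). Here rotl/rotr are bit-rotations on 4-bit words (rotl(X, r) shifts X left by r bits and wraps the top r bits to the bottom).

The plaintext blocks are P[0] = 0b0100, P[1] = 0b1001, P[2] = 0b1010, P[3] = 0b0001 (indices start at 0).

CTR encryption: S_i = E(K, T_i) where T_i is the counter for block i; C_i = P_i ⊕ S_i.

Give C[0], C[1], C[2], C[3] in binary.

C[0] = 0b0100, C[1] = 0b0001, C[2] = 0b1001, C[3] = 0b1010

C[0]: T = 0b1010, S = E(K, T) = 0b0000; 0b0100 ⊕ 0b0000 = 0b0100.
C[1]: T = 0b1011, S = E(K, T) = 0b1000; 0b1001 ⊕ 0b1000 = 0b0001.
C[2]: T = 0b1100, S = E(K, T) = 0b0011; 0b1010 ⊕ 0b0011 = 0b1001.
C[3]: T = 0b1101, S = E(K, T) = 0b1011; 0b0001 ⊕ 0b1011 = 0b1010.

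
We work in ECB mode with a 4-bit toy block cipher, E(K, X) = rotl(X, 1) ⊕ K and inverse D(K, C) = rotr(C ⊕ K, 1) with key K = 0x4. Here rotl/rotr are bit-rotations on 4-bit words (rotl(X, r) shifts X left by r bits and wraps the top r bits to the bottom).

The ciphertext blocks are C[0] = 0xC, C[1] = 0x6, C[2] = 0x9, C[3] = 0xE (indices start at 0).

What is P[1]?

ECB decryption: P_i = D(K, C_i).
P[1]: D(K, 0x6) = 0x1.

P[1] = 0x1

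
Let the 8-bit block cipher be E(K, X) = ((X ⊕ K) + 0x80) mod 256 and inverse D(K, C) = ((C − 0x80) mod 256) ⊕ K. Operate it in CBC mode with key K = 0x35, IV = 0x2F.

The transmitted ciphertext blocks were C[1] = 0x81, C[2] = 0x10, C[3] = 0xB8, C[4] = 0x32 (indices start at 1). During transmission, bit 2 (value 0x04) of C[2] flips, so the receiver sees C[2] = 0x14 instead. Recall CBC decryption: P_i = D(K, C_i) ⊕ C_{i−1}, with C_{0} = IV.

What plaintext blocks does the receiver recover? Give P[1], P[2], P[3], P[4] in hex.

Only C[2] changed, to 0x14. In CBC, a change in C_i garbles P_i and flips the same bit in P_{i+1}. Decrypting the received ciphertext:
P[1]: D(K, 0x81) = 0x34; 0x34 ⊕ 0x2F = 0x1B.
P[2]: D(K, 0x14) = 0xA1; 0xA1 ⊕ 0x81 = 0x20.
P[3]: D(K, 0xB8) = 0x0D; 0x0D ⊕ 0x14 = 0x19.
P[4]: D(K, 0x32) = 0x87; 0x87 ⊕ 0xB8 = 0x3F.
Blocks that differ from the original plaintext: P[2], P[3].

P[1] = 0x1B, P[2] = 0x20, P[3] = 0x19, P[4] = 0x3F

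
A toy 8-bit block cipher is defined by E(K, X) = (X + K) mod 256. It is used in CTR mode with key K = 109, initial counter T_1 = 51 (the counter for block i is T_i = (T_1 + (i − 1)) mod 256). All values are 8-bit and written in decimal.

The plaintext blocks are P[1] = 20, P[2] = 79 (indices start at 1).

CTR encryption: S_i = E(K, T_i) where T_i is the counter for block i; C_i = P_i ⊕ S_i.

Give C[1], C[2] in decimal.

C[1] = 180, C[2] = 238

C[1]: T = 51, S = E(K, T) = 160; 20 ⊕ 160 = 180.
C[2]: T = 52, S = E(K, T) = 161; 79 ⊕ 161 = 238.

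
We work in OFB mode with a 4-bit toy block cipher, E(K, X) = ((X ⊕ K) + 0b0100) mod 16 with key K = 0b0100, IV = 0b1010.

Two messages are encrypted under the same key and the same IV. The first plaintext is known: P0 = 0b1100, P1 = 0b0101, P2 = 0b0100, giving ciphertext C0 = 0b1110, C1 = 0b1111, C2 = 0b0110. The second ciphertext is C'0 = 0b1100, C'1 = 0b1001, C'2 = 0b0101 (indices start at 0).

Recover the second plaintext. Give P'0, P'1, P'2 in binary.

P'0 = 0b1110, P'1 = 0b0011, P'2 = 0b0111

In OFB with a reused IV, both messages share the same keystream S_i, so C_i ⊕ C'_i = P_i ⊕ P'_i and thus P'_i = P_i ⊕ C_i ⊕ C'_i.
P'0: 0b1100 ⊕ 0b1110 ⊕ 0b1100 = 0b1110.
P'1: 0b0101 ⊕ 0b1111 ⊕ 0b1001 = 0b0011.
P'2: 0b0100 ⊕ 0b0110 ⊕ 0b0101 = 0b0111.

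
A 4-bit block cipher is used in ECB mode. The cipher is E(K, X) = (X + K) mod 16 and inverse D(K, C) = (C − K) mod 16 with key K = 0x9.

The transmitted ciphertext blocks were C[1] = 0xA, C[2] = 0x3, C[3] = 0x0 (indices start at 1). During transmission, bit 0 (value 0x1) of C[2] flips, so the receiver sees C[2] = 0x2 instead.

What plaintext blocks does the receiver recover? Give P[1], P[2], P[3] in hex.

ECB decryption: P_i = D(K, C_i).
Only C[2] changed, to 0x2. In ECB, a change in C_i affects only P_i. Decrypting the received ciphertext:
P[1]: D(K, 0xA) = 0x1.
P[2]: D(K, 0x2) = 0x9.
P[3]: D(K, 0x0) = 0x7.
Blocks that differ from the original plaintext: P[2].

P[1] = 0x1, P[2] = 0x9, P[3] = 0x7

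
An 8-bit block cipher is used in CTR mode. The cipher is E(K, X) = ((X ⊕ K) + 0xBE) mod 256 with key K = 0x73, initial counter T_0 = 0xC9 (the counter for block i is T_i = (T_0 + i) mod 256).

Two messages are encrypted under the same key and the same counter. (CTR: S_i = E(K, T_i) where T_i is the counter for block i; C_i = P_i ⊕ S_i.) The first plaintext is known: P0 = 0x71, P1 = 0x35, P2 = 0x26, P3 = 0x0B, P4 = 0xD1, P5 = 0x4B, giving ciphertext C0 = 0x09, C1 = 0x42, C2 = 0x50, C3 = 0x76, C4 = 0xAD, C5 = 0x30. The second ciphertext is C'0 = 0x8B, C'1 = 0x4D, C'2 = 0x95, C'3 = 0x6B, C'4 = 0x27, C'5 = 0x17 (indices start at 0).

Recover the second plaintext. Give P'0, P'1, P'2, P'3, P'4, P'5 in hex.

P'0 = 0xF3, P'1 = 0x3A, P'2 = 0xE3, P'3 = 0x16, P'4 = 0x5B, P'5 = 0x6C

In CTR with a reused counter, both messages share the same keystream S_i, so C_i ⊕ C'_i = P_i ⊕ P'_i and thus P'_i = P_i ⊕ C_i ⊕ C'_i.
P'0: 0x71 ⊕ 0x09 ⊕ 0x8B = 0xF3.
P'1: 0x35 ⊕ 0x42 ⊕ 0x4D = 0x3A.
P'2: 0x26 ⊕ 0x50 ⊕ 0x95 = 0xE3.
P'3: 0x0B ⊕ 0x76 ⊕ 0x6B = 0x16.
P'4: 0xD1 ⊕ 0xAD ⊕ 0x27 = 0x5B.
P'5: 0x4B ⊕ 0x30 ⊕ 0x17 = 0x6C.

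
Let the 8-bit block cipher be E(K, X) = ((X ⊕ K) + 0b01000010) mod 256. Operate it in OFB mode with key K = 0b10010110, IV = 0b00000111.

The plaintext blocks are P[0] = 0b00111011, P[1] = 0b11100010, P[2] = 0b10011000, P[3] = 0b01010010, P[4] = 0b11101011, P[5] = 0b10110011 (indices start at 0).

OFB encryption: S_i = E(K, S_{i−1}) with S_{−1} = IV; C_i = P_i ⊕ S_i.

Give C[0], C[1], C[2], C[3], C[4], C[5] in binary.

C[0] = 0b11101000, C[1] = 0b01100101, C[2] = 0b11001011, C[3] = 0b01010101, C[4] = 0b00111000, C[5] = 0b00110100

C[0]: S = E(K, 0b00000111) = 0b11010011; 0b00111011 ⊕ 0b11010011 = 0b11101000.
C[1]: S = E(K, 0b11010011) = 0b10000111; 0b11100010 ⊕ 0b10000111 = 0b01100101.
C[2]: S = E(K, 0b10000111) = 0b01010011; 0b10011000 ⊕ 0b01010011 = 0b11001011.
C[3]: S = E(K, 0b01010011) = 0b00000111; 0b01010010 ⊕ 0b00000111 = 0b01010101.
C[4]: S = E(K, 0b00000111) = 0b11010011; 0b11101011 ⊕ 0b11010011 = 0b00111000.
C[5]: S = E(K, 0b11010011) = 0b10000111; 0b10110011 ⊕ 0b10000111 = 0b00110100.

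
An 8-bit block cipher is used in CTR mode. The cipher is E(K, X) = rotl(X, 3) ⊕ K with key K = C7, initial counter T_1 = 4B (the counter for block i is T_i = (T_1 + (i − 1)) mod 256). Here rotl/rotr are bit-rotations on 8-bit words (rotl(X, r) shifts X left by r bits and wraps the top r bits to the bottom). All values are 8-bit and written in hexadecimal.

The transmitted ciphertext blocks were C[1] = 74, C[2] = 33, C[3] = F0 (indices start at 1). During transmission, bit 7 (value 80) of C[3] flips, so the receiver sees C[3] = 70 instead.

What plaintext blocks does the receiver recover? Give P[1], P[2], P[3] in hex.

P[1] = E9, P[2] = 96, P[3] = DD

CTR decryption: S_i = E(K, T_i) where T_i is the counter for block i; P_i = C_i ⊕ S_i.
Only C[3] changed, to 70. In CTR, a change in C_i flips the same bit in P_i only; the keystream is unaffected. Decrypting the received ciphertext:
P[1]: T = 4B, S = E(K, T) = 9D; 74 ⊕ 9D = E9.
P[2]: T = 4C, S = E(K, T) = A5; 33 ⊕ A5 = 96.
P[3]: T = 4D, S = E(K, T) = AD; 70 ⊕ AD = DD.
Blocks that differ from the original plaintext: P[3].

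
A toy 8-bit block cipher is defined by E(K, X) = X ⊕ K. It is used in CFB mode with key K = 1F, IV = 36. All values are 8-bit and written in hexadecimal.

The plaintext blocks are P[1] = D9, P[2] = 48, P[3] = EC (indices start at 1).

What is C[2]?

C[2] = A7

CFB encryption: C_i = P_i ⊕ E(K, C_{i−1}), with C_{0} = IV.
C[1]: E(K, 36) = 29; D9 ⊕ 29 = F0.
C[2]: E(K, F0) = EF; 48 ⊕ EF = A7.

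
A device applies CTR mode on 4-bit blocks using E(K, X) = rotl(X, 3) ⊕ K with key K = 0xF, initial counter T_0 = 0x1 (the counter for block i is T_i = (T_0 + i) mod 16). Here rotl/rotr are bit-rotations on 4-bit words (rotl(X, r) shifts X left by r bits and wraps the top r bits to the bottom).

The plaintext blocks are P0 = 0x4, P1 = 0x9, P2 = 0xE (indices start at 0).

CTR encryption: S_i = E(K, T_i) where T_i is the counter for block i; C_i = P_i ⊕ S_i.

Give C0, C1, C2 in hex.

C0: T = 0x1, S = E(K, T) = 0x7; 0x4 ⊕ 0x7 = 0x3.
C1: T = 0x2, S = E(K, T) = 0xE; 0x9 ⊕ 0xE = 0x7.
C2: T = 0x3, S = E(K, T) = 0x6; 0xE ⊕ 0x6 = 0x8.

C0 = 0x3, C1 = 0x7, C2 = 0x8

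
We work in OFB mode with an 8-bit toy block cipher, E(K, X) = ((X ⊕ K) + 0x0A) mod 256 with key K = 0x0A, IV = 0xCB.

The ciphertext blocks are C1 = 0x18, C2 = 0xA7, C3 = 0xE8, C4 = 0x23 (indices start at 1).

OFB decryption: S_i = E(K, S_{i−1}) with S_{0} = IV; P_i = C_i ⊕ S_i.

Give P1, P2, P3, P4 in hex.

P1 = 0xD3, P2 = 0x6C, P3 = 0x23, P4 = 0xE8

P1: S = E(K, 0xCB) = 0xCB; 0x18 ⊕ 0xCB = 0xD3.
P2: S = E(K, 0xCB) = 0xCB; 0xA7 ⊕ 0xCB = 0x6C.
P3: S = E(K, 0xCB) = 0xCB; 0xE8 ⊕ 0xCB = 0x23.
P4: S = E(K, 0xCB) = 0xCB; 0x23 ⊕ 0xCB = 0xE8.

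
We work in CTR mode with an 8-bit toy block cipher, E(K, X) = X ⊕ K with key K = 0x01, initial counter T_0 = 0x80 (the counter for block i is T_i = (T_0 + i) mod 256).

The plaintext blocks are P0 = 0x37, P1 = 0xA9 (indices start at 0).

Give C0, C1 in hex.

CTR encryption: S_i = E(K, T_i) where T_i is the counter for block i; C_i = P_i ⊕ S_i.
C0: T = 0x80, S = E(K, T) = 0x81; 0x37 ⊕ 0x81 = 0xB6.
C1: T = 0x81, S = E(K, T) = 0x80; 0xA9 ⊕ 0x80 = 0x29.

C0 = 0xB6, C1 = 0x29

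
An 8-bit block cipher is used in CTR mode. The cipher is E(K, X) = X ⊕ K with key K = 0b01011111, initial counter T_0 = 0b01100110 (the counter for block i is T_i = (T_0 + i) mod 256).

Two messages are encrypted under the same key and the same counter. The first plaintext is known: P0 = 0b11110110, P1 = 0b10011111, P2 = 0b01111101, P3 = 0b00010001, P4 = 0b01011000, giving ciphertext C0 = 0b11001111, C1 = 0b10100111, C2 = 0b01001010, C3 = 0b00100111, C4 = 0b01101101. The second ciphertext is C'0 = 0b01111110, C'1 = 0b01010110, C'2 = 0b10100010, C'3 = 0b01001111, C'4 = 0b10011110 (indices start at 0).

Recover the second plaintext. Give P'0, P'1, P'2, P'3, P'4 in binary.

P'0 = 0b01000111, P'1 = 0b01101110, P'2 = 0b10010101, P'3 = 0b01111001, P'4 = 0b10101011

In CTR with a reused counter, both messages share the same keystream S_i, so C_i ⊕ C'_i = P_i ⊕ P'_i and thus P'_i = P_i ⊕ C_i ⊕ C'_i.
P'0: 0b11110110 ⊕ 0b11001111 ⊕ 0b01111110 = 0b01000111.
P'1: 0b10011111 ⊕ 0b10100111 ⊕ 0b01010110 = 0b01101110.
P'2: 0b01111101 ⊕ 0b01001010 ⊕ 0b10100010 = 0b10010101.
P'3: 0b00010001 ⊕ 0b00100111 ⊕ 0b01001111 = 0b01111001.
P'4: 0b01011000 ⊕ 0b01101101 ⊕ 0b10011110 = 0b10101011.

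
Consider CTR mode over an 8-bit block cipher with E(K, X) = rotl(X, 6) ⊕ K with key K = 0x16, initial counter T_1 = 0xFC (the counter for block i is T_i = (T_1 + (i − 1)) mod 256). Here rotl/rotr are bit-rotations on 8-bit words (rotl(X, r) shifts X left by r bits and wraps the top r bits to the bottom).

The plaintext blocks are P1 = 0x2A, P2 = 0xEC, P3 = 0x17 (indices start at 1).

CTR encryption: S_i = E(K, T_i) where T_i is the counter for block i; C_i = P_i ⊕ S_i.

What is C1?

C1: T = 0xFC, S = E(K, T) = 0x29; 0x2A ⊕ 0x29 = 0x03.

C1 = 0x03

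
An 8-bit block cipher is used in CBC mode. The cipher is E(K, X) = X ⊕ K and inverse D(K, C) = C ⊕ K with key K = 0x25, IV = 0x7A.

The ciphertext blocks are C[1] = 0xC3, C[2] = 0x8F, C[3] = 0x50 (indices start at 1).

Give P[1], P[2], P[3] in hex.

CBC decryption: P_i = D(K, C_i) ⊕ C_{i−1}, with C_{0} = IV.
P[1]: D(K, 0xC3) = 0xE6; 0xE6 ⊕ 0x7A = 0x9C.
P[2]: D(K, 0x8F) = 0xAA; 0xAA ⊕ 0xC3 = 0x69.
P[3]: D(K, 0x50) = 0x75; 0x75 ⊕ 0x8F = 0xFA.

P[1] = 0x9C, P[2] = 0x69, P[3] = 0xFA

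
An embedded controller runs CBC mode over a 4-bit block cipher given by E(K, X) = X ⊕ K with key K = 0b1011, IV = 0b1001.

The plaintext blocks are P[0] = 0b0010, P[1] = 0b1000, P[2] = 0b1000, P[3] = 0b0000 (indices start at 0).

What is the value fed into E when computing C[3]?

CBC encryption: C_i = E(K, P_i ⊕ C_{i−1}), with C_{−1} = IV.
C[0]: P[0] ⊕ 0b1001 = 0b1011; E(K, 0b1011) = 0b0000.
C[1]: P[1] ⊕ 0b0000 = 0b1000; E(K, 0b1000) = 0b0011.
C[2]: P[2] ⊕ 0b0011 = 0b1011; E(K, 0b1011) = 0b0000.
C[3]: P[3] ⊕ 0b0000 = 0b0000; E(K, 0b0000) = 0b1011.
So the input to E for block [3] is 0b0000.

0b0000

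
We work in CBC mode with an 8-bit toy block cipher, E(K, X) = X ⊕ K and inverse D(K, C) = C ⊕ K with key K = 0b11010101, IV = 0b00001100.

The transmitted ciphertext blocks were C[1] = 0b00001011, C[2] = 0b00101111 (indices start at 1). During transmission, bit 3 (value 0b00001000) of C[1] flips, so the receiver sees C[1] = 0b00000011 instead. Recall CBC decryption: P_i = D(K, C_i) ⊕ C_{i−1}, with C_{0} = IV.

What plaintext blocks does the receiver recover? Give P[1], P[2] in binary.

P[1] = 0b11011010, P[2] = 0b11111001

Only C[1] changed, to 0b00000011. In CBC, a change in C_i garbles P_i and flips the same bit in P_{i+1}. Decrypting the received ciphertext:
P[1]: D(K, 0b00000011) = 0b11010110; 0b11010110 ⊕ 0b00001100 = 0b11011010.
P[2]: D(K, 0b00101111) = 0b11111010; 0b11111010 ⊕ 0b00000011 = 0b11111001.
Blocks that differ from the original plaintext: P[1], P[2].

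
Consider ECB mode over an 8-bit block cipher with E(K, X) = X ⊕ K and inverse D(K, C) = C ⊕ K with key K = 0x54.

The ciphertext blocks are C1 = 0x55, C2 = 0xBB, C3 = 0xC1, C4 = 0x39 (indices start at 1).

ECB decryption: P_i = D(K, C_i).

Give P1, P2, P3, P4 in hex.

P1: D(K, 0x55) = 0x01.
P2: D(K, 0xBB) = 0xEF.
P3: D(K, 0xC1) = 0x95.
P4: D(K, 0x39) = 0x6D.

P1 = 0x01, P2 = 0xEF, P3 = 0x95, P4 = 0x6D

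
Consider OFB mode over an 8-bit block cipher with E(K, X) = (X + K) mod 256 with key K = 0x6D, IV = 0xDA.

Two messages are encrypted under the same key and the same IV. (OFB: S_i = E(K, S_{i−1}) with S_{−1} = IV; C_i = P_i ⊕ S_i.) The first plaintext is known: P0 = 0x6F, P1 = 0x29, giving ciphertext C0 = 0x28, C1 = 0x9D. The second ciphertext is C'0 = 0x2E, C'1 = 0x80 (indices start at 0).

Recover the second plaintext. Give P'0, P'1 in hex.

P'0 = 0x69, P'1 = 0x34

In OFB with a reused IV, both messages share the same keystream S_i, so C_i ⊕ C'_i = P_i ⊕ P'_i and thus P'_i = P_i ⊕ C_i ⊕ C'_i.
P'0: 0x6F ⊕ 0x28 ⊕ 0x2E = 0x69.
P'1: 0x29 ⊕ 0x9D ⊕ 0x80 = 0x34.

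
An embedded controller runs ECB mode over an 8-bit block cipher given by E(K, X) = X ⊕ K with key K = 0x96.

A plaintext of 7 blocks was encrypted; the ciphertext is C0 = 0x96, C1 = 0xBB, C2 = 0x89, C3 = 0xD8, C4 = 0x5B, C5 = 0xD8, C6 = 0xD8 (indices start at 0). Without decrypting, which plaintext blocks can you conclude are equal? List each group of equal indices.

P3 = P5 = P6

ECB encrypts each block independently with the same key, so equal ciphertext blocks imply equal plaintext blocks.
C3 = C5 = C6 = 0xD8, so P3 = P5 = P6.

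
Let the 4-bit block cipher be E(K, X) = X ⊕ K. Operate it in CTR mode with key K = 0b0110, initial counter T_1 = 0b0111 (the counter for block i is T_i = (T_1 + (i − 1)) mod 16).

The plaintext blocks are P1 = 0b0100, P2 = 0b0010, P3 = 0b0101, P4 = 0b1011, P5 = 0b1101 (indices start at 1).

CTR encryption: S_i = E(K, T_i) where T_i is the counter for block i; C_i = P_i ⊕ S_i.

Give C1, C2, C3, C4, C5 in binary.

C1: T = 0b0111, S = E(K, T) = 0b0001; 0b0100 ⊕ 0b0001 = 0b0101.
C2: T = 0b1000, S = E(K, T) = 0b1110; 0b0010 ⊕ 0b1110 = 0b1100.
C3: T = 0b1001, S = E(K, T) = 0b1111; 0b0101 ⊕ 0b1111 = 0b1010.
C4: T = 0b1010, S = E(K, T) = 0b1100; 0b1011 ⊕ 0b1100 = 0b0111.
C5: T = 0b1011, S = E(K, T) = 0b1101; 0b1101 ⊕ 0b1101 = 0b0000.

C1 = 0b0101, C2 = 0b1100, C3 = 0b1010, C4 = 0b0111, C5 = 0b0000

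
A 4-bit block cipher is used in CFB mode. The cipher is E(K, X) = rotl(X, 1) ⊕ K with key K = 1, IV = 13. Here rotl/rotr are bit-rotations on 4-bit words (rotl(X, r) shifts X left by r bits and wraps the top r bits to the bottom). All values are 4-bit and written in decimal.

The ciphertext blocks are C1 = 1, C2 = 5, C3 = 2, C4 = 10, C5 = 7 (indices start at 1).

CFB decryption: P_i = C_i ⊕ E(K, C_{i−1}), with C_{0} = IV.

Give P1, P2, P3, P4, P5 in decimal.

P1 = 11, P2 = 6, P3 = 9, P4 = 15, P5 = 3

P1: E(K, 13) = 10; 1 ⊕ 10 = 11.
P2: E(K, 1) = 3; 5 ⊕ 3 = 6.
P3: E(K, 5) = 11; 2 ⊕ 11 = 9.
P4: E(K, 2) = 5; 10 ⊕ 5 = 15.
P5: E(K, 10) = 4; 7 ⊕ 4 = 3.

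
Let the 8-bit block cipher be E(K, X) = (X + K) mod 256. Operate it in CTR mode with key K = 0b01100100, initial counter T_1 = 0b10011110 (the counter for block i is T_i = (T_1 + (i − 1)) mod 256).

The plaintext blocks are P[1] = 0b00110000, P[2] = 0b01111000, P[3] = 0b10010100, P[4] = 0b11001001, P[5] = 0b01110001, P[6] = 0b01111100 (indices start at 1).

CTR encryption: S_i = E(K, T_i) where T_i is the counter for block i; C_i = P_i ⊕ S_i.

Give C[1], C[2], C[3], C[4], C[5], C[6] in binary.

C[1] = 0b00110010, C[2] = 0b01111011, C[3] = 0b10010000, C[4] = 0b11001100, C[5] = 0b01110111, C[6] = 0b01111011

C[1]: T = 0b10011110, S = E(K, T) = 0b00000010; 0b00110000 ⊕ 0b00000010 = 0b00110010.
C[2]: T = 0b10011111, S = E(K, T) = 0b00000011; 0b01111000 ⊕ 0b00000011 = 0b01111011.
C[3]: T = 0b10100000, S = E(K, T) = 0b00000100; 0b10010100 ⊕ 0b00000100 = 0b10010000.
C[4]: T = 0b10100001, S = E(K, T) = 0b00000101; 0b11001001 ⊕ 0b00000101 = 0b11001100.
C[5]: T = 0b10100010, S = E(K, T) = 0b00000110; 0b01110001 ⊕ 0b00000110 = 0b01110111.
C[6]: T = 0b10100011, S = E(K, T) = 0b00000111; 0b01111100 ⊕ 0b00000111 = 0b01111011.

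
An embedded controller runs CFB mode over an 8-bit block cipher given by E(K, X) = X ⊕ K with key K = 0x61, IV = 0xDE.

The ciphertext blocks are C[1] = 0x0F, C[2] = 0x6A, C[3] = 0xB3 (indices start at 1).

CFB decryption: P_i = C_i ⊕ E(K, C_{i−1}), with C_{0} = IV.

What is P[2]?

P[2]: E(K, 0x0F) = 0x6E; 0x6A ⊕ 0x6E = 0x04.

P[2] = 0x04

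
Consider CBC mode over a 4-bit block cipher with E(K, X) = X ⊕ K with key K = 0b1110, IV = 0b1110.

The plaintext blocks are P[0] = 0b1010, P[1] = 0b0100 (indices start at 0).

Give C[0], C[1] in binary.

CBC encryption: C_i = E(K, P_i ⊕ C_{i−1}), with C_{−1} = IV.
C[0]: P[0] ⊕ 0b1110 = 0b0100; E(K, 0b0100) = 0b1010.
C[1]: P[1] ⊕ 0b1010 = 0b1110; E(K, 0b1110) = 0b0000.

C[0] = 0b1010, C[1] = 0b0000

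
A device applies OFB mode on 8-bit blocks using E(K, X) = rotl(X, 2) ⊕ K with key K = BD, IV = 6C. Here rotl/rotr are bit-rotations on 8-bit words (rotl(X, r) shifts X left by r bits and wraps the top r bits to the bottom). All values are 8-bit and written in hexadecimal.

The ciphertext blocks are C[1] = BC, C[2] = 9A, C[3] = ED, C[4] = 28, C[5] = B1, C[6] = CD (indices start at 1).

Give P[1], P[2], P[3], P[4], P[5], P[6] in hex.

OFB decryption: S_i = E(K, S_{i−1}) with S_{0} = IV; P_i = C_i ⊕ S_i.
P[1]: S = E(K, 6C) = 0C; BC ⊕ 0C = B0.
P[2]: S = E(K, 0C) = 8D; 9A ⊕ 8D = 17.
P[3]: S = E(K, 8D) = 8B; ED ⊕ 8B = 66.
P[4]: S = E(K, 8B) = 93; 28 ⊕ 93 = BB.
P[5]: S = E(K, 93) = F3; B1 ⊕ F3 = 42.
P[6]: S = E(K, F3) = 72; CD ⊕ 72 = BF.

P[1] = B0, P[2] = 17, P[3] = 66, P[4] = BB, P[5] = 42, P[6] = BF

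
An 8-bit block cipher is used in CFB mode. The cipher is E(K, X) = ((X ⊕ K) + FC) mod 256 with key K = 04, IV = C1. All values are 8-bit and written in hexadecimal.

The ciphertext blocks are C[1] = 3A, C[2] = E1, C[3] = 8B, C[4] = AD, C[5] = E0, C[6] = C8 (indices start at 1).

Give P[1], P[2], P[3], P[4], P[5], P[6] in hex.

P[1] = FB, P[2] = DB, P[3] = 6A, P[4] = 26, P[5] = 45, P[6] = 28

CFB decryption: P_i = C_i ⊕ E(K, C_{i−1}), with C_{0} = IV.
P[1]: E(K, C1) = C1; 3A ⊕ C1 = FB.
P[2]: E(K, 3A) = 3A; E1 ⊕ 3A = DB.
P[3]: E(K, E1) = E1; 8B ⊕ E1 = 6A.
P[4]: E(K, 8B) = 8B; AD ⊕ 8B = 26.
P[5]: E(K, AD) = A5; E0 ⊕ A5 = 45.
P[6]: E(K, E0) = E0; C8 ⊕ E0 = 28.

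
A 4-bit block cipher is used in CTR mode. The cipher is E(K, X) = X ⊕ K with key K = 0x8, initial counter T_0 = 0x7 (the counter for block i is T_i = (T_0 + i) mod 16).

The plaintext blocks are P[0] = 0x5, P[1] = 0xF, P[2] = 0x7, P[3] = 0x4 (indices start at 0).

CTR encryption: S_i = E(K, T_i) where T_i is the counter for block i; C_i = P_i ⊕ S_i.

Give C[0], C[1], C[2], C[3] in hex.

C[0] = 0xA, C[1] = 0xF, C[2] = 0x6, C[3] = 0x6

C[0]: T = 0x7, S = E(K, T) = 0xF; 0x5 ⊕ 0xF = 0xA.
C[1]: T = 0x8, S = E(K, T) = 0x0; 0xF ⊕ 0x0 = 0xF.
C[2]: T = 0x9, S = E(K, T) = 0x1; 0x7 ⊕ 0x1 = 0x6.
C[3]: T = 0xA, S = E(K, T) = 0x2; 0x4 ⊕ 0x2 = 0x6.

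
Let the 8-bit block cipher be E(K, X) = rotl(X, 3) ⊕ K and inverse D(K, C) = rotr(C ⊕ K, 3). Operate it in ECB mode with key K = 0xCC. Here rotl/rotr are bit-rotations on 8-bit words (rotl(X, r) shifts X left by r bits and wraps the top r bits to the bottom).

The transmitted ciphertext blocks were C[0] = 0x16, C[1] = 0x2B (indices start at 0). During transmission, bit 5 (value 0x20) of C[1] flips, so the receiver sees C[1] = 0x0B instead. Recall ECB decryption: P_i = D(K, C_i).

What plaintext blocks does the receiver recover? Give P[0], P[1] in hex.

P[0] = 0x5B, P[1] = 0xF8

Only C[1] changed, to 0x0B. In ECB, a change in C_i affects only P_i. Decrypting the received ciphertext:
P[0]: D(K, 0x16) = 0x5B.
P[1]: D(K, 0x0B) = 0xF8.
Blocks that differ from the original plaintext: P[1].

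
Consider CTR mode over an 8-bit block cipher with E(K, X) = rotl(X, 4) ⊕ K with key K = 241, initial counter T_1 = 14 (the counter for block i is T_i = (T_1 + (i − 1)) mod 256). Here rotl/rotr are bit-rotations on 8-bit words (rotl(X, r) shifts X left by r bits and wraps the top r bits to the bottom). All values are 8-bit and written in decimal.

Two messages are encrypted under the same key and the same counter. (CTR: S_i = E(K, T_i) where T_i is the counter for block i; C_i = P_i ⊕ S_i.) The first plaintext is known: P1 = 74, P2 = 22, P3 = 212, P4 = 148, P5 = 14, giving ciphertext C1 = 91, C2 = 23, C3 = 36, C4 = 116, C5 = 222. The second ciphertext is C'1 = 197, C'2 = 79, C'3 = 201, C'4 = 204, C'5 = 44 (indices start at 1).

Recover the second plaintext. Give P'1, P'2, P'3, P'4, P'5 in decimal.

In CTR with a reused counter, both messages share the same keystream S_i, so C_i ⊕ C'_i = P_i ⊕ P'_i and thus P'_i = P_i ⊕ C_i ⊕ C'_i.
P'1: 74 ⊕ 91 ⊕ 197 = 212.
P'2: 22 ⊕ 23 ⊕ 79 = 78.
P'3: 212 ⊕ 36 ⊕ 201 = 57.
P'4: 148 ⊕ 116 ⊕ 204 = 44.
P'5: 14 ⊕ 222 ⊕ 44 = 252.

P'1 = 212, P'2 = 78, P'3 = 57, P'4 = 44, P'5 = 252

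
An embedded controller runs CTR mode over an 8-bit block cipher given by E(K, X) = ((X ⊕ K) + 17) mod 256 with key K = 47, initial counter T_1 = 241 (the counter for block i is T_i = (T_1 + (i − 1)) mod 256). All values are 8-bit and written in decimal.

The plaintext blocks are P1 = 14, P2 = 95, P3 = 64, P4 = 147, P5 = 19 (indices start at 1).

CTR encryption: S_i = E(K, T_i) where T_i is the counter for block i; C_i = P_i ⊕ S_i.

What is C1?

C1 = 225

C1: T = 241, S = E(K, T) = 239; 14 ⊕ 239 = 225.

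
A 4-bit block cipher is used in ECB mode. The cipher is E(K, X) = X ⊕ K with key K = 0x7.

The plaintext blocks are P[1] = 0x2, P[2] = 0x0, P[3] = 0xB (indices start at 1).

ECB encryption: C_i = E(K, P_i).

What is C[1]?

C[1]: E(K, 0x2) = 0x5.

C[1] = 0x5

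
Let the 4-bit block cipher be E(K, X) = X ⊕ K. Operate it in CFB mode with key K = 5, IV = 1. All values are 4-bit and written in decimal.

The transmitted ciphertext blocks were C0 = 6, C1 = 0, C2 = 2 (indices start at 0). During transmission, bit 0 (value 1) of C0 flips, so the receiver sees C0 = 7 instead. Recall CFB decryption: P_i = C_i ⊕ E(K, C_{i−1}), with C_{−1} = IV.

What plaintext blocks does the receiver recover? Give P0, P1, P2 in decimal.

Only C0 changed, to 7. In CFB, a change in C_i flips the same bit in P_i and garbles P_{i+1}. Decrypting the received ciphertext:
P0: E(K, 1) = 4; 7 ⊕ 4 = 3.
P1: E(K, 7) = 2; 0 ⊕ 2 = 2.
P2: E(K, 0) = 5; 2 ⊕ 5 = 7.
Blocks that differ from the original plaintext: P0, P1.

P0 = 3, P1 = 2, P2 = 7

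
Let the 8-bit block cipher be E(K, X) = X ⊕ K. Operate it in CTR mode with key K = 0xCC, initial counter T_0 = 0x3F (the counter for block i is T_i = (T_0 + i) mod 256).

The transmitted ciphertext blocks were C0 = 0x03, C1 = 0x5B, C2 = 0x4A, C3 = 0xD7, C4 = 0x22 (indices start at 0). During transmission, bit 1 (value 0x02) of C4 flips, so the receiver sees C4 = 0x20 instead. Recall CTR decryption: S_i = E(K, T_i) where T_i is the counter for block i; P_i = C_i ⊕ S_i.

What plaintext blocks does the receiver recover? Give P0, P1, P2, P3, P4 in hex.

Only C4 changed, to 0x20. In CTR, a change in C_i flips the same bit in P_i only; the keystream is unaffected. Decrypting the received ciphertext:
P0: T = 0x3F, S = E(K, T) = 0xF3; 0x03 ⊕ 0xF3 = 0xF0.
P1: T = 0x40, S = E(K, T) = 0x8C; 0x5B ⊕ 0x8C = 0xD7.
P2: T = 0x41, S = E(K, T) = 0x8D; 0x4A ⊕ 0x8D = 0xC7.
P3: T = 0x42, S = E(K, T) = 0x8E; 0xD7 ⊕ 0x8E = 0x59.
P4: T = 0x43, S = E(K, T) = 0x8F; 0x20 ⊕ 0x8F = 0xAF.
Blocks that differ from the original plaintext: P4.

P0 = 0xF0, P1 = 0xD7, P2 = 0xC7, P3 = 0x59, P4 = 0xAF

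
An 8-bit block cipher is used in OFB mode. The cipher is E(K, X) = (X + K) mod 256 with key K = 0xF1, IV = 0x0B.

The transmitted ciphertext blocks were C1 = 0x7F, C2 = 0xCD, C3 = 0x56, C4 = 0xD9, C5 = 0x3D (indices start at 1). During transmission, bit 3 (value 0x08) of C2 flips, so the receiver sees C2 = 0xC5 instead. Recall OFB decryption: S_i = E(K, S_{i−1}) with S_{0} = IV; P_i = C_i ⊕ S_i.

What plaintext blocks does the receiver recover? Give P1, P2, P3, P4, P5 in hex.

P1 = 0x83, P2 = 0x28, P3 = 0x88, P4 = 0x16, P5 = 0xFD

Only C2 changed, to 0xC5. In OFB, a change in C_i flips the same bit in P_i only; the keystream is unaffected. Decrypting the received ciphertext:
P1: S = E(K, 0x0B) = 0xFC; 0x7F ⊕ 0xFC = 0x83.
P2: S = E(K, 0xFC) = 0xED; 0xC5 ⊕ 0xED = 0x28.
P3: S = E(K, 0xED) = 0xDE; 0x56 ⊕ 0xDE = 0x88.
P4: S = E(K, 0xDE) = 0xCF; 0xD9 ⊕ 0xCF = 0x16.
P5: S = E(K, 0xCF) = 0xC0; 0x3D ⊕ 0xC0 = 0xFD.
Blocks that differ from the original plaintext: P2.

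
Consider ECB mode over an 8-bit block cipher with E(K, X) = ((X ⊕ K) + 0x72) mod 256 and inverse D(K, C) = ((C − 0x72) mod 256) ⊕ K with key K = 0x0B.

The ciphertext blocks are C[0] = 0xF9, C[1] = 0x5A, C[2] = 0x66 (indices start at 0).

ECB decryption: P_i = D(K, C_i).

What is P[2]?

P[2]: D(K, 0x66) = 0xFF.

P[2] = 0xFF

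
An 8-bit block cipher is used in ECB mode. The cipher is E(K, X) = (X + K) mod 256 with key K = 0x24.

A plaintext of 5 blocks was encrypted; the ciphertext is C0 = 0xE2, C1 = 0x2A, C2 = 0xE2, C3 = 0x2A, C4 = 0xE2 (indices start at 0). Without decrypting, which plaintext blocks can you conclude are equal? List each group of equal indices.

P0 = P2 = P4; P1 = P3

ECB encrypts each block independently with the same key, so equal ciphertext blocks imply equal plaintext blocks.
C0 = C2 = C4 = 0xE2, so P0 = P2 = P4.
C1 = C3 = 0x2A, so P1 = P3.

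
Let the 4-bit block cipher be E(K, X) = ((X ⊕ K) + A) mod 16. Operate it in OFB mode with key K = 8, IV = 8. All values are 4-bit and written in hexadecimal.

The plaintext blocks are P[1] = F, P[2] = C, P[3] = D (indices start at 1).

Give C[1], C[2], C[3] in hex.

OFB encryption: S_i = E(K, S_{i−1}) with S_{0} = IV; C_i = P_i ⊕ S_i.
C[1]: S = E(K, 8) = A; F ⊕ A = 5.
C[2]: S = E(K, A) = C; C ⊕ C = 0.
C[3]: S = E(K, C) = E; D ⊕ E = 3.

C[1] = 5, C[2] = 0, C[3] = 3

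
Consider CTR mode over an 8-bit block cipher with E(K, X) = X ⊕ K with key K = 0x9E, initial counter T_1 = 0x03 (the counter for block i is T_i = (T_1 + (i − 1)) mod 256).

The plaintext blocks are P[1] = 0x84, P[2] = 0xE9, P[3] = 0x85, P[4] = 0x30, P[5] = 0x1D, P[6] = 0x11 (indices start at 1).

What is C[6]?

C[6] = 0x87

CTR encryption: S_i = E(K, T_i) where T_i is the counter for block i; C_i = P_i ⊕ S_i.
C[1]: T = 0x03, S = E(K, T) = 0x9D; 0x84 ⊕ 0x9D = 0x19.
C[2]: T = 0x04, S = E(K, T) = 0x9A; 0xE9 ⊕ 0x9A = 0x73.
C[3]: T = 0x05, S = E(K, T) = 0x9B; 0x85 ⊕ 0x9B = 0x1E.
C[4]: T = 0x06, S = E(K, T) = 0x98; 0x30 ⊕ 0x98 = 0xA8.
C[5]: T = 0x07, S = E(K, T) = 0x99; 0x1D ⊕ 0x99 = 0x84.
C[6]: T = 0x08, S = E(K, T) = 0x96; 0x11 ⊕ 0x96 = 0x87.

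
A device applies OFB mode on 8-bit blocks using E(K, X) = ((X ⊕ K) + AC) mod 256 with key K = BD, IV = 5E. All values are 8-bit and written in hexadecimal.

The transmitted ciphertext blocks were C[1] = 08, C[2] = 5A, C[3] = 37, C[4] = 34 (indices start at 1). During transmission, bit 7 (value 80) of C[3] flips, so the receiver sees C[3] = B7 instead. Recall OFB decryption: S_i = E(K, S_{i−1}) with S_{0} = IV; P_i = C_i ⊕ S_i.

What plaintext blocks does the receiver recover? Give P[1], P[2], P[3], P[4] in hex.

P[1] = 87, P[2] = 84, P[3] = B8, P[4] = 6A

Only C[3] changed, to B7. In OFB, a change in C_i flips the same bit in P_i only; the keystream is unaffected. Decrypting the received ciphertext:
P[1]: S = E(K, 5E) = 8F; 08 ⊕ 8F = 87.
P[2]: S = E(K, 8F) = DE; 5A ⊕ DE = 84.
P[3]: S = E(K, DE) = 0F; B7 ⊕ 0F = B8.
P[4]: S = E(K, 0F) = 5E; 34 ⊕ 5E = 6A.
Blocks that differ from the original plaintext: P[3].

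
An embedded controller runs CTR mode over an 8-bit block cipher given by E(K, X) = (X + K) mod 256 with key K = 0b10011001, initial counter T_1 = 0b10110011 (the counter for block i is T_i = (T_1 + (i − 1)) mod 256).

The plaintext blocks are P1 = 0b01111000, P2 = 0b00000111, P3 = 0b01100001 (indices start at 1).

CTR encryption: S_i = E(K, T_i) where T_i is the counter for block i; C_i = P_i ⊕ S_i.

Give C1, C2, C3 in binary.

C1: T = 0b10110011, S = E(K, T) = 0b01001100; 0b01111000 ⊕ 0b01001100 = 0b00110100.
C2: T = 0b10110100, S = E(K, T) = 0b01001101; 0b00000111 ⊕ 0b01001101 = 0b01001010.
C3: T = 0b10110101, S = E(K, T) = 0b01001110; 0b01100001 ⊕ 0b01001110 = 0b00101111.

C1 = 0b00110100, C2 = 0b01001010, C3 = 0b00101111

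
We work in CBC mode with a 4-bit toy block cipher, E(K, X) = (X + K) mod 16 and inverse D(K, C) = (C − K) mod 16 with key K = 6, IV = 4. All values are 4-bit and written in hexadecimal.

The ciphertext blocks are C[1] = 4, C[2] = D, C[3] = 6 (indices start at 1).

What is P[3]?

CBC decryption: P_i = D(K, C_i) ⊕ C_{i−1}, with C_{0} = IV.
P[3]: D(K, 6) = 0; 0 ⊕ D = D.

P[3] = D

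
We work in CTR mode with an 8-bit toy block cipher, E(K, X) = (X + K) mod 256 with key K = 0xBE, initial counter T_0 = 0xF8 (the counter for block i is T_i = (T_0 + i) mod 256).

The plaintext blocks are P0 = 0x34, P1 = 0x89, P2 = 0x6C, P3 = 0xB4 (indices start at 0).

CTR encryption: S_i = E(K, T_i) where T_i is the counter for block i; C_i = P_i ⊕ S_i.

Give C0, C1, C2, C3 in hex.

C0 = 0x82, C1 = 0x3E, C2 = 0xD4, C3 = 0x0D

C0: T = 0xF8, S = E(K, T) = 0xB6; 0x34 ⊕ 0xB6 = 0x82.
C1: T = 0xF9, S = E(K, T) = 0xB7; 0x89 ⊕ 0xB7 = 0x3E.
C2: T = 0xFA, S = E(K, T) = 0xB8; 0x6C ⊕ 0xB8 = 0xD4.
C3: T = 0xFB, S = E(K, T) = 0xB9; 0xB4 ⊕ 0xB9 = 0x0D.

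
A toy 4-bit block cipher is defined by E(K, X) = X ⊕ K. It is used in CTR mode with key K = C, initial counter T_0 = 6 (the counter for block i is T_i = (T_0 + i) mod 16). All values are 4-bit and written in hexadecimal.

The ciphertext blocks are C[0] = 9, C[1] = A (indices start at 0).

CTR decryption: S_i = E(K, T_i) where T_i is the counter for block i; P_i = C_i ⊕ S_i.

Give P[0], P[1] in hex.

P[0] = 3, P[1] = 1

P[0]: T = 6, S = E(K, T) = A; 9 ⊕ A = 3.
P[1]: T = 7, S = E(K, T) = B; A ⊕ B = 1.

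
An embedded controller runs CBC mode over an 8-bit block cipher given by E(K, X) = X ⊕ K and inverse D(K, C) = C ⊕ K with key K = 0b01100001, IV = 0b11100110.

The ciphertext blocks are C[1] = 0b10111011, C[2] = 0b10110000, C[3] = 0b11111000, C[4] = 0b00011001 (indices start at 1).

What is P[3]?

CBC decryption: P_i = D(K, C_i) ⊕ C_{i−1}, with C_{0} = IV.
P[3]: D(K, 0b11111000) = 0b10011001; 0b10011001 ⊕ 0b10110000 = 0b00101001.

P[3] = 0b00101001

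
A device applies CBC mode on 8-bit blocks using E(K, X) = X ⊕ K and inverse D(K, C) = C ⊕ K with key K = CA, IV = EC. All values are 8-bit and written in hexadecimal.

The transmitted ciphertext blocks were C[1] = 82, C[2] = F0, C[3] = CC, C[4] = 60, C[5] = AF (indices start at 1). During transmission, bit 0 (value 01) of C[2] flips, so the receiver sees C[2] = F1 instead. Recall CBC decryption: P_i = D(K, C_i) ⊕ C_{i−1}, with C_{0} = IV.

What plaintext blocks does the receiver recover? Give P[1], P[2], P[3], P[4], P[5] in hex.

P[1] = A4, P[2] = B9, P[3] = F7, P[4] = 66, P[5] = 05

Only C[2] changed, to F1. In CBC, a change in C_i garbles P_i and flips the same bit in P_{i+1}. Decrypting the received ciphertext:
P[1]: D(K, 82) = 48; 48 ⊕ EC = A4.
P[2]: D(K, F1) = 3B; 3B ⊕ 82 = B9.
P[3]: D(K, CC) = 06; 06 ⊕ F1 = F7.
P[4]: D(K, 60) = AA; AA ⊕ CC = 66.
P[5]: D(K, AF) = 65; 65 ⊕ 60 = 05.
Blocks that differ from the original plaintext: P[2], P[3].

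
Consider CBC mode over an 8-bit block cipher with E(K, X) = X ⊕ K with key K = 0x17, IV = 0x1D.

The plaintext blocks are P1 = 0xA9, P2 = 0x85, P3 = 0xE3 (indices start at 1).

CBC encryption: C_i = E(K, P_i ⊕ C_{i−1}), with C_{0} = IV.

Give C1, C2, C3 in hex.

C1 = 0xA3, C2 = 0x31, C3 = 0xC5

C1: P1 ⊕ 0x1D = 0xB4; E(K, 0xB4) = 0xA3.
C2: P2 ⊕ 0xA3 = 0x26; E(K, 0x26) = 0x31.
C3: P3 ⊕ 0x31 = 0xD2; E(K, 0xD2) = 0xC5.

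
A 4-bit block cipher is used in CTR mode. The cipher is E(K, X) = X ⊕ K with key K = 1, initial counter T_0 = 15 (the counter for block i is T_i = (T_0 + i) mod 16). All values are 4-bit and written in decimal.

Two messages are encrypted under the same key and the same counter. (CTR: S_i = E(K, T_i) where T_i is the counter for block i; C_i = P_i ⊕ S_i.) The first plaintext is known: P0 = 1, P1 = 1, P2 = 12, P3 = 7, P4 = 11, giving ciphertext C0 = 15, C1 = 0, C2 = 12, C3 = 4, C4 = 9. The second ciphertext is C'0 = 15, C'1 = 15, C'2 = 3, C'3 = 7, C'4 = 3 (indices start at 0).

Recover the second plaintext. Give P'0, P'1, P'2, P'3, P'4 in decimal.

In CTR with a reused counter, both messages share the same keystream S_i, so C_i ⊕ C'_i = P_i ⊕ P'_i and thus P'_i = P_i ⊕ C_i ⊕ C'_i.
P'0: 1 ⊕ 15 ⊕ 15 = 1.
P'1: 1 ⊕ 0 ⊕ 15 = 14.
P'2: 12 ⊕ 12 ⊕ 3 = 3.
P'3: 7 ⊕ 4 ⊕ 7 = 4.
P'4: 11 ⊕ 9 ⊕ 3 = 1.

P'0 = 1, P'1 = 14, P'2 = 3, P'3 = 4, P'4 = 1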